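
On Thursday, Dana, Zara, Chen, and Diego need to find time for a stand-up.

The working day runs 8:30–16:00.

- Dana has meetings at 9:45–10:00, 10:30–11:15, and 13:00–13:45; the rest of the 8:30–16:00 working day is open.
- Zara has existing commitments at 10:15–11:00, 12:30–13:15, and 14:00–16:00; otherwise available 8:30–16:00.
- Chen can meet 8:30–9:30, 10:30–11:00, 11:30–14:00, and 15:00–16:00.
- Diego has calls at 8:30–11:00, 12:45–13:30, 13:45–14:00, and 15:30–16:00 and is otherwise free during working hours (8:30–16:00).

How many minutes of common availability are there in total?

60 minutes

Dana free within 08:30–16:00: 08:30–09:45, 10:00–10:30, 11:15–13:00, 13:45–16:00.
Zara free within 08:30–16:00: 08:30–10:15, 11:00–12:30, 13:15–14:00.
Diego free within 08:30–16:00: 11:00–12:45, 13:30–13:45, 14:00–15:30.
Dana ∩ Zara: 08:30–09:45, 10:00–10:15, 11:15–12:30, 13:45–14:00.
Dana ∩ Zara ∩ Chen: 08:30–09:30, 11:30–12:30, 13:45–14:00.
Dana ∩ Zara ∩ Chen ∩ Diego: 11:30–12:30.
Total common minutes: 60.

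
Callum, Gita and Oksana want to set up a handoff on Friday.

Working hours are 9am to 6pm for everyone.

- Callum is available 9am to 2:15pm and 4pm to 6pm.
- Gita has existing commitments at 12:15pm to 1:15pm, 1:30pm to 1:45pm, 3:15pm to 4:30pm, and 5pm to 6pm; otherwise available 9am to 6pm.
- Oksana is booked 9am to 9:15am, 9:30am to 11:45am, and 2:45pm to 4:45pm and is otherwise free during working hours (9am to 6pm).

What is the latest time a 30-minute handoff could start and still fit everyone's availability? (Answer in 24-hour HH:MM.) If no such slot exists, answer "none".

Gita free within 09:00–18:00: 09:00–12:15, 13:15–13:30, 13:45–15:15, 16:30–17:00.
Oksana free within 09:00–18:00: 09:15–09:30, 11:45–14:45, 16:45–18:00.
Callum ∩ Gita: 09:00–12:15, 13:15–13:30, 13:45–14:15, 16:30–17:00.
Callum ∩ Gita ∩ Oksana: 09:15–09:30, 11:45–12:15, 13:15–13:30, 13:45–14:15, 16:45–17:00.
Windows ≥ 30 min: 11:45–12:15, 13:45–14:15.
Latest start in the last window 13:45–14:15 is 14:15 − 30 min = 13:45.

13:45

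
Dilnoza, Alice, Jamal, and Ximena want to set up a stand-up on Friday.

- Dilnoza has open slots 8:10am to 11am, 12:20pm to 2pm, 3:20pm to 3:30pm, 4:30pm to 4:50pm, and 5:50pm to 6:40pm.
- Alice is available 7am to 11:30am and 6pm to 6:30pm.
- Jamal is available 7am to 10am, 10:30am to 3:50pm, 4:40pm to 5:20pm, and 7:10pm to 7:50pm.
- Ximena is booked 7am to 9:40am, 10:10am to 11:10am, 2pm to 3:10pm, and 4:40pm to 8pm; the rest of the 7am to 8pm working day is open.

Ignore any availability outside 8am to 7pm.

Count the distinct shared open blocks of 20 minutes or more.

1

Ximena free within 07:00–20:00: 09:40–10:10, 11:10–14:00, 15:10–16:40.
Dilnoza ∩ Alice: 08:10–11:00, 18:00–18:30.
Dilnoza ∩ Alice ∩ Jamal: 08:10–10:00, 10:30–11:00.
Dilnoza ∩ Alice ∩ Jamal ∩ Ximena: 09:40–10:00.
Restricted to 08:00–19:00: 09:40–10:00.
Windows ≥ 20 min: 09:40–10:00.
That's 1 window.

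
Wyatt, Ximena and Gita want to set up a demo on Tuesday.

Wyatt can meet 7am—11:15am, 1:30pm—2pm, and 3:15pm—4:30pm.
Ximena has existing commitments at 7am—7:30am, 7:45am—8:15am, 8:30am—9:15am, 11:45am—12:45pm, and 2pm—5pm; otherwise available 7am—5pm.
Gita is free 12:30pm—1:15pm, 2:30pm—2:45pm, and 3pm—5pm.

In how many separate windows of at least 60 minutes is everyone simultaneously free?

Ximena free within 07:00–17:00: 07:30–07:45, 08:15–08:30, 09:15–11:45, 12:45–14:00.
Wyatt ∩ Ximena: 07:30–07:45, 08:15–08:30, 09:15–11:15, 13:30–14:00.
Wyatt ∩ Ximena ∩ Gita: (none).
Windows ≥ 60 min: (none).
That's 0 windows.

0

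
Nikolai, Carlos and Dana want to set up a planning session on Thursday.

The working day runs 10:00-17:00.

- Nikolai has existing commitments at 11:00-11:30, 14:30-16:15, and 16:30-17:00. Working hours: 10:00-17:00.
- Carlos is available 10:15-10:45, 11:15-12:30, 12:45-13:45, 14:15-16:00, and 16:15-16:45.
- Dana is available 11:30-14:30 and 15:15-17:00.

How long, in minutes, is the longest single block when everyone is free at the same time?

60 minutes

Nikolai free within 10:00–17:00: 10:00–11:00, 11:30–14:30, 16:15–16:30.
Nikolai ∩ Carlos: 10:15–10:45, 11:30–12:30, 12:45–13:45, 14:15–14:30, 16:15–16:30.
Nikolai ∩ Carlos ∩ Dana: 11:30–12:30, 12:45–13:45, 14:15–14:30, 16:15–16:30.
Common window lengths: 60, 60, 15, 15 min; longest is 60.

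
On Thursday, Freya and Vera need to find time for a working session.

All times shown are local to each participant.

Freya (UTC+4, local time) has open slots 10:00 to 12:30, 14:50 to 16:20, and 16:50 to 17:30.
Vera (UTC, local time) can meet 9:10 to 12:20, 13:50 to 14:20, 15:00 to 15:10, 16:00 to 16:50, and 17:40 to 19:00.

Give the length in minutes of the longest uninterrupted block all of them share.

Freya → UTC: 06:00–08:30, 10:50–12:20, 12:50–13:30.
Vera → UTC: 09:10–12:20, 13:50–14:20, 15:00–15:10, 16:00–16:50, 17:40–19:00.
Freya ∩ Vera: 10:50–12:20.
Single common window of 90 minutes.

90 minutes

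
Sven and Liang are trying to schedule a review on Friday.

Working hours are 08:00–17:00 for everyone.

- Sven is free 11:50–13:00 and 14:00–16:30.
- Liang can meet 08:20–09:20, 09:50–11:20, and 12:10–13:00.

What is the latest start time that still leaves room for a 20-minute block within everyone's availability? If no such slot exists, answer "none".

12:40

Sven ∩ Liang: 12:10–13:00.
Windows ≥ 20 min: 12:10–13:00.
Latest start in the last window 12:10–13:00 is 13:00 − 20 min = 12:40.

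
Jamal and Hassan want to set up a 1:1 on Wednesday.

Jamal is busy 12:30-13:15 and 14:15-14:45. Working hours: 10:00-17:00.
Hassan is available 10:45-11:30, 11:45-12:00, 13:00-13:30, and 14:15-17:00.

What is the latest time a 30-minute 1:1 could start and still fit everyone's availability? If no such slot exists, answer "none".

Jamal free within 10:00–17:00: 10:00–12:30, 13:15–14:15, 14:45–17:00.
Jamal ∩ Hassan: 10:45–11:30, 11:45–12:00, 13:15–13:30, 14:45–17:00.
Windows ≥ 30 min: 10:45–11:30, 14:45–17:00.
Latest start in the last window 14:45–17:00 is 17:00 − 30 min = 16:30.

16:30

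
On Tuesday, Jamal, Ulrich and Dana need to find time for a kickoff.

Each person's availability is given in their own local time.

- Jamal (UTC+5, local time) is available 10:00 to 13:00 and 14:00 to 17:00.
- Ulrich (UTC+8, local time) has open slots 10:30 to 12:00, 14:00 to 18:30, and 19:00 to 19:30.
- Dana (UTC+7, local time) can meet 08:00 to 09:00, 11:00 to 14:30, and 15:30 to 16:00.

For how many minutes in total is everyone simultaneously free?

Jamal → UTC: 05:00–08:00, 09:00–12:00.
Ulrich → UTC: 02:30–04:00, 06:00–10:30, 11:00–11:30.
Dana → UTC: 01:00–02:00, 04:00–07:30, 08:30–09:00.
Jamal ∩ Ulrich: 06:00–08:00, 09:00–10:30, 11:00–11:30.
Jamal ∩ Ulrich ∩ Dana: 06:00–07:30.
Total common minutes: 90.

90 minutes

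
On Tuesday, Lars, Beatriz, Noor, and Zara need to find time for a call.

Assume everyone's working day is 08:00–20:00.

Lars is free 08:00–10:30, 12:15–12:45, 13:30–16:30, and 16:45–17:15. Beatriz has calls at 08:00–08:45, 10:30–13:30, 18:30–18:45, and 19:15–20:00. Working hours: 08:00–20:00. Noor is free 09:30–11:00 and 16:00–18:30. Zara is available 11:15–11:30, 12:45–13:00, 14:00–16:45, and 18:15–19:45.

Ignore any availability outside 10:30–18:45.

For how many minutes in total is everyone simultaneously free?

30 minutes

Beatriz free within 08:00–20:00: 08:45–10:30, 13:30–18:30, 18:45–19:15.
Lars ∩ Beatriz: 08:45–10:30, 13:30–16:30, 16:45–17:15.
Lars ∩ Beatriz ∩ Noor: 09:30–10:30, 16:00–16:30, 16:45–17:15.
Lars ∩ Beatriz ∩ Noor ∩ Zara: 16:00–16:30.
Restricted to 10:30–18:45: 16:00–16:30.
Total common minutes: 30.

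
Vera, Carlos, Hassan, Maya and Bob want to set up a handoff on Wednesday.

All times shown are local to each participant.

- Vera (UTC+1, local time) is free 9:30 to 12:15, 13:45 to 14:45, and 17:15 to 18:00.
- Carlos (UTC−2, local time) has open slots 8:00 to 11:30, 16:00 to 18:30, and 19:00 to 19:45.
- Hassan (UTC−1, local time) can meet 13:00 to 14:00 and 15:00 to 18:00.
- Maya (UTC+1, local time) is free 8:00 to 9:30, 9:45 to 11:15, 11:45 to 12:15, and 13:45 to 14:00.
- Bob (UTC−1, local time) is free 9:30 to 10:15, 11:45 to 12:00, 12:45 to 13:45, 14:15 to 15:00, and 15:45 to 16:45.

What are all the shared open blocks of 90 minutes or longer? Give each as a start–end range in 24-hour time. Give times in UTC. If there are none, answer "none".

none

Vera → UTC: 08:30–11:15, 12:45–13:45, 16:15–17:00.
Carlos → UTC: 10:00–13:30, 18:00–20:30, 21:00–21:45.
Hassan → UTC: 14:00–15:00, 16:00–19:00.
Maya → UTC: 07:00–08:30, 08:45–10:15, 10:45–11:15, 12:45–13:00.
Bob → UTC: 10:30–11:15, 12:45–13:00, 13:45–14:45, 15:15–16:00, 16:45–17:45.
Vera ∩ Carlos: 10:00–11:15, 12:45–13:30.
Vera ∩ Carlos ∩ Hassan: (none).
Vera ∩ Carlos ∩ Hassan ∩ Maya: (none).
Vera ∩ Carlos ∩ Hassan ∩ Maya ∩ Bob: (none).
Windows ≥ 90 min: (none).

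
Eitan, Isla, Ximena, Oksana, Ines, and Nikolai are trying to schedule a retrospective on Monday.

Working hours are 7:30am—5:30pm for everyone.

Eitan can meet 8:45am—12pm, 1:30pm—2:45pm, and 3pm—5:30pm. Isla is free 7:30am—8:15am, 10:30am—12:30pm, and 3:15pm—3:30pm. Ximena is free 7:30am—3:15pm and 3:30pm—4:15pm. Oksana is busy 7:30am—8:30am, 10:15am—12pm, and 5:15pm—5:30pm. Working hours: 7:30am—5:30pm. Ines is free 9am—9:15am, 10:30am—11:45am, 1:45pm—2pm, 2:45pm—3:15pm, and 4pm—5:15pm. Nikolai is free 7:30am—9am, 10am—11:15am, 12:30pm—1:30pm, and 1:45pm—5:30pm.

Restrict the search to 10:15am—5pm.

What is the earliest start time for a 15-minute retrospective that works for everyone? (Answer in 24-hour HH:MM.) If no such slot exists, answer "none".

none

Oksana free within 07:30–17:30: 08:30–10:15, 12:00–17:15.
Eitan ∩ Isla: 10:30–12:00, 15:15–15:30.
Eitan ∩ Isla ∩ Ximena: 10:30–12:00.
Eitan ∩ Isla ∩ Ximena ∩ Oksana: (none).
Eitan ∩ Isla ∩ Ximena ∩ Oksana ∩ Ines: (none).
Eitan ∩ Isla ∩ Ximena ∩ Oksana ∩ Ines ∩ Nikolai: (none).
Restricted to 10:15–17:00: (none).
Windows ≥ 15 min: (none).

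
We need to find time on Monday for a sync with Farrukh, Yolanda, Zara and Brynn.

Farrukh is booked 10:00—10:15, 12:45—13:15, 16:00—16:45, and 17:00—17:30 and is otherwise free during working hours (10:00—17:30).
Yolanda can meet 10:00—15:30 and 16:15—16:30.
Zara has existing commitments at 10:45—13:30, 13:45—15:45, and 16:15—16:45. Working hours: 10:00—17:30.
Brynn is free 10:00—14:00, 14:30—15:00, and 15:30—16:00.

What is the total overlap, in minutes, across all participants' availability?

45 minutes

Farrukh free within 10:00–17:30: 10:15–12:45, 13:15–16:00, 16:45–17:00.
Zara free within 10:00–17:30: 10:00–10:45, 13:30–13:45, 15:45–16:15, 16:45–17:30.
Farrukh ∩ Yolanda: 10:15–12:45, 13:15–15:30.
Farrukh ∩ Yolanda ∩ Zara: 10:15–10:45, 13:30–13:45.
Farrukh ∩ Yolanda ∩ Zara ∩ Brynn: 10:15–10:45, 13:30–13:45.
Total common minutes: 30 + 15 = 45.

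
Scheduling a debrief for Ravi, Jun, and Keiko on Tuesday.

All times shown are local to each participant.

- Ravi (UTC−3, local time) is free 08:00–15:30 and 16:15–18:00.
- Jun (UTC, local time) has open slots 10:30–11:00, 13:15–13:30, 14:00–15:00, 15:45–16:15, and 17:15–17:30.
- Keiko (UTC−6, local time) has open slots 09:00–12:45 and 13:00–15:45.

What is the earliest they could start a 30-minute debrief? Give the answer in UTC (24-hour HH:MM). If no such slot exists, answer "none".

Ravi → UTC: 11:00–18:30, 19:15–21:00.
Jun → UTC: 10:30–11:00, 13:15–13:30, 14:00–15:00, 15:45–16:15, 17:15–17:30.
Keiko → UTC: 15:00–18:45, 19:00–21:45.
Ravi ∩ Jun: 13:15–13:30, 14:00–15:00, 15:45–16:15, 17:15–17:30.
Ravi ∩ Jun ∩ Keiko: 15:45–16:15, 17:15–17:30.
Windows ≥ 30 min: 15:45–16:15.
Earliest such window starts at 15:45.

15:45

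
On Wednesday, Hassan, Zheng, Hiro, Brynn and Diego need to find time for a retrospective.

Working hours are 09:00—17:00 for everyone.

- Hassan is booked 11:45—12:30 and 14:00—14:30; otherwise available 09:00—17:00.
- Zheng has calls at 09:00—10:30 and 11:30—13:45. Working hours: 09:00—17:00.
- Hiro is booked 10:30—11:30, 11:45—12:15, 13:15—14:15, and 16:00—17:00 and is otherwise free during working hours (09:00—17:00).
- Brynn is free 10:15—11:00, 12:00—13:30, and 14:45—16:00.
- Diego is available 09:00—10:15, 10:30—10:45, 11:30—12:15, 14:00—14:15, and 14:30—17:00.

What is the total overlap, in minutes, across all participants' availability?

Hassan free within 09:00–17:00: 09:00–11:45, 12:30–14:00, 14:30–17:00.
Zheng free within 09:00–17:00: 10:30–11:30, 13:45–17:00.
Hiro free within 09:00–17:00: 09:00–10:30, 11:30–11:45, 12:15–13:15, 14:15–16:00.
Hassan ∩ Zheng: 10:30–11:30, 13:45–14:00, 14:30–17:00.
Hassan ∩ Zheng ∩ Hiro: 14:30–16:00.
Hassan ∩ Zheng ∩ Hiro ∩ Brynn: 14:45–16:00.
Hassan ∩ Zheng ∩ Hiro ∩ Brynn ∩ Diego: 14:45–16:00.
Total common minutes: 75.

75 minutes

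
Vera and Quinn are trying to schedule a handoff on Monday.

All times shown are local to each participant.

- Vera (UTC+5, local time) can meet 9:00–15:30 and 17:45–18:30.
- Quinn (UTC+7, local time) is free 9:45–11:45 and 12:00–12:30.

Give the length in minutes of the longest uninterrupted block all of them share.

Vera → UTC: 04:00–10:30, 12:45–13:30.
Quinn → UTC: 02:45–04:45, 05:00–05:30.
Vera ∩ Quinn: 04:00–04:45, 05:00–05:30.
Common window lengths: 45, 30 min; longest is 45.

45 minutes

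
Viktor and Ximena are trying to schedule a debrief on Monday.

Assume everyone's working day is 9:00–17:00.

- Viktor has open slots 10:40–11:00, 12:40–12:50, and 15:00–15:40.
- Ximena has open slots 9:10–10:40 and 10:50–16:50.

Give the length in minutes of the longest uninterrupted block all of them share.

40 minutes

Viktor ∩ Ximena: 10:50–11:00, 12:40–12:50, 15:00–15:40.
Common window lengths: 10, 10, 40 min; longest is 40.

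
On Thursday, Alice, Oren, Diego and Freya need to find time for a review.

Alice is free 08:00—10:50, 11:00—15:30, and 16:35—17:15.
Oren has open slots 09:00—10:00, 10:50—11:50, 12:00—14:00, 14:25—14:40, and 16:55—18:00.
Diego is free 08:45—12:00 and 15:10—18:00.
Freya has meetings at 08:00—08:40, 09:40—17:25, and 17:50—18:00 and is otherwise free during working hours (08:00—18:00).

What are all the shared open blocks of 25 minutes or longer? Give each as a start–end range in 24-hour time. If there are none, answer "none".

09:00–09:40

Freya free within 08:00–18:00: 08:40–09:40, 17:25–17:50.
Alice ∩ Oren: 09:00–10:00, 11:00–11:50, 12:00–14:00, 14:25–14:40, 16:55–17:15.
Alice ∩ Oren ∩ Diego: 09:00–10:00, 11:00–11:50, 16:55–17:15.
Alice ∩ Oren ∩ Diego ∩ Freya: 09:00–09:40.
Windows ≥ 25 min: 09:00–09:40.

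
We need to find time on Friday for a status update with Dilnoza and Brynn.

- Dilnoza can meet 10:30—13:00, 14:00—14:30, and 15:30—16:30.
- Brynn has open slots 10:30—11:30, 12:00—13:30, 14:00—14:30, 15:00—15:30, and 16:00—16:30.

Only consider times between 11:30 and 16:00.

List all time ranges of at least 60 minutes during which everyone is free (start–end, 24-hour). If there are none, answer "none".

Dilnoza ∩ Brynn: 10:30–11:30, 12:00–13:00, 14:00–14:30, 16:00–16:30.
Restricted to 11:30–16:00: 12:00–13:00, 14:00–14:30.
Windows ≥ 60 min: 12:00–13:00.

12:00–13:00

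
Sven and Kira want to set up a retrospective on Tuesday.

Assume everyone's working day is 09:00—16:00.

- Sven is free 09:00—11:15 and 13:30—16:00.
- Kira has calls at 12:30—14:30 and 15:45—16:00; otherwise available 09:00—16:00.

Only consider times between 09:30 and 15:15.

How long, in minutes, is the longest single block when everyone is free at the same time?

105 minutes

Kira free within 09:00–16:00: 09:00–12:30, 14:30–15:45.
Sven ∩ Kira: 09:00–11:15, 14:30–15:45.
Restricted to 09:30–15:15: 09:30–11:15, 14:30–15:15.
Common window lengths: 105, 45 min; longest is 105.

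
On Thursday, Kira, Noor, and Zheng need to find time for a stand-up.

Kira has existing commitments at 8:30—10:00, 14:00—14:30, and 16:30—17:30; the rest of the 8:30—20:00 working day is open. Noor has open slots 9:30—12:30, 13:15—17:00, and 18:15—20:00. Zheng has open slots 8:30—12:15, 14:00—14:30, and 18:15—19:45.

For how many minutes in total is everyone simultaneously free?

Kira free within 08:30–20:00: 10:00–14:00, 14:30–16:30, 17:30–20:00.
Kira ∩ Noor: 10:00–12:30, 13:15–14:00, 14:30–16:30, 18:15–20:00.
Kira ∩ Noor ∩ Zheng: 10:00–12:15, 18:15–19:45.
Total common minutes: 135 + 90 = 225.

225 minutes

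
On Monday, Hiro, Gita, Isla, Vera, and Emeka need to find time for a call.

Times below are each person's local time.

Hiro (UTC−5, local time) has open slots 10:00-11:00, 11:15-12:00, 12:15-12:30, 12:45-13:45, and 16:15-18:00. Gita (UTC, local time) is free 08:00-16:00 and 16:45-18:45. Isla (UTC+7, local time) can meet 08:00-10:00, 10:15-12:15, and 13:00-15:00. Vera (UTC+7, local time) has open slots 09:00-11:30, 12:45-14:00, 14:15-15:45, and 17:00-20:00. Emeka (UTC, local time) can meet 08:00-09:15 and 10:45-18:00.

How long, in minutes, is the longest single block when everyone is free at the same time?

Hiro → UTC: 15:00–16:00, 16:15–17:00, 17:15–17:30, 17:45–18:45, 21:15–23:00.
Gita → UTC: 08:00–16:00, 16:45–18:45.
Isla → UTC: 01:00–03:00, 03:15–05:15, 06:00–08:00.
Vera → UTC: 02:00–04:30, 05:45–07:00, 07:15–08:45, 10:00–13:00.
Emeka → UTC: 08:00–09:15, 10:45–18:00.
Hiro ∩ Gita: 15:00–16:00, 16:45–17:00, 17:15–17:30, 17:45–18:45.
Hiro ∩ Gita ∩ Isla: (none).
Hiro ∩ Gita ∩ Isla ∩ Vera: (none).
Hiro ∩ Gita ∩ Isla ∩ Vera ∩ Emeka: (none).
No common window.

0 minutes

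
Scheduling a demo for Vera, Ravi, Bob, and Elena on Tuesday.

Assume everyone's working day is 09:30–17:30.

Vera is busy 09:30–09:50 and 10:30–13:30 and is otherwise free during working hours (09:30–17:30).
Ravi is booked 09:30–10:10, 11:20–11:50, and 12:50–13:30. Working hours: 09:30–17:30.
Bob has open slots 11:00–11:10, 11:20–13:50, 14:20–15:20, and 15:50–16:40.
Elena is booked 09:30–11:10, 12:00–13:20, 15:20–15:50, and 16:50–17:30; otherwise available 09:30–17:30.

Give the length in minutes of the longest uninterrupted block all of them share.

60 minutes

Vera free within 09:30–17:30: 09:50–10:30, 13:30–17:30.
Ravi free within 09:30–17:30: 10:10–11:20, 11:50–12:50, 13:30–17:30.
Elena free within 09:30–17:30: 11:10–12:00, 13:20–15:20, 15:50–16:50.
Vera ∩ Ravi: 10:10–10:30, 13:30–17:30.
Vera ∩ Ravi ∩ Bob: 13:30–13:50, 14:20–15:20, 15:50–16:40.
Vera ∩ Ravi ∩ Bob ∩ Elena: 13:30–13:50, 14:20–15:20, 15:50–16:40.
Common window lengths: 20, 60, 50 min; longest is 60.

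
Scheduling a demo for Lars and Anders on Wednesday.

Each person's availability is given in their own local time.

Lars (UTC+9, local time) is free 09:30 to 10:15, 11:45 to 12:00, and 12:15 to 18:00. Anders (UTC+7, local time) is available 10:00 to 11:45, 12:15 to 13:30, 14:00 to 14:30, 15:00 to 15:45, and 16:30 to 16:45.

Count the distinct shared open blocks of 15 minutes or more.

Lars → UTC: 00:30–01:15, 02:45–03:00, 03:15–09:00.
Anders → UTC: 03:00–04:45, 05:15–06:30, 07:00–07:30, 08:00–08:45, 09:30–09:45.
Lars ∩ Anders: 03:15–04:45, 05:15–06:30, 07:00–07:30, 08:00–08:45.
Windows ≥ 15 min: 03:15–04:45, 05:15–06:30, 07:00–07:30, 08:00–08:45.
That's 4 windows.

4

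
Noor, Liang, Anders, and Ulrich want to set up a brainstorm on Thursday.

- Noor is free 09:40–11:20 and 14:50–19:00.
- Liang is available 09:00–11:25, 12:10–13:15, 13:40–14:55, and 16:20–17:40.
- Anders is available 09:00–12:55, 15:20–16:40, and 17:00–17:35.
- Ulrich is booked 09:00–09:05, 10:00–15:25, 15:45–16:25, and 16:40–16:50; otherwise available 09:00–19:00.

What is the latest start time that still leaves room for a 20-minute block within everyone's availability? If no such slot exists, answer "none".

17:15

Ulrich free within 09:00–19:00: 09:05–10:00, 15:25–15:45, 16:25–16:40, 16:50–19:00.
Noor ∩ Liang: 09:40–11:20, 14:50–14:55, 16:20–17:40.
Noor ∩ Liang ∩ Anders: 09:40–11:20, 16:20–16:40, 17:00–17:35.
Noor ∩ Liang ∩ Anders ∩ Ulrich: 09:40–10:00, 16:25–16:40, 17:00–17:35.
Windows ≥ 20 min: 09:40–10:00, 17:00–17:35.
Latest start in the last window 17:00–17:35 is 17:35 − 20 min = 17:15.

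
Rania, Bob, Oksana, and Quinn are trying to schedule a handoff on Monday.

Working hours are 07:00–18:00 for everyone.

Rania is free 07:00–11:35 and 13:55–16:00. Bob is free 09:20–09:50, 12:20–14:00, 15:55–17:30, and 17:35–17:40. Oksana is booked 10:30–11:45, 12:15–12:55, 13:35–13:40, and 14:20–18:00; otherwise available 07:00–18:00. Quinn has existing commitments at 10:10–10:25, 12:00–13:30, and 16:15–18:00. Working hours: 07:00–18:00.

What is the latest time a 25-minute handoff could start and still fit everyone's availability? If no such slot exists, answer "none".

Oksana free within 07:00–18:00: 07:00–10:30, 11:45–12:15, 12:55–13:35, 13:40–14:20.
Quinn free within 07:00–18:00: 07:00–10:10, 10:25–12:00, 13:30–16:15.
Rania ∩ Bob: 09:20–09:50, 13:55–14:00, 15:55–16:00.
Rania ∩ Bob ∩ Oksana: 09:20–09:50, 13:55–14:00.
Rania ∩ Bob ∩ Oksana ∩ Quinn: 09:20–09:50, 13:55–14:00.
Windows ≥ 25 min: 09:20–09:50.
Latest start in the last window 09:20–09:50 is 09:50 − 25 min = 09:25.

09:25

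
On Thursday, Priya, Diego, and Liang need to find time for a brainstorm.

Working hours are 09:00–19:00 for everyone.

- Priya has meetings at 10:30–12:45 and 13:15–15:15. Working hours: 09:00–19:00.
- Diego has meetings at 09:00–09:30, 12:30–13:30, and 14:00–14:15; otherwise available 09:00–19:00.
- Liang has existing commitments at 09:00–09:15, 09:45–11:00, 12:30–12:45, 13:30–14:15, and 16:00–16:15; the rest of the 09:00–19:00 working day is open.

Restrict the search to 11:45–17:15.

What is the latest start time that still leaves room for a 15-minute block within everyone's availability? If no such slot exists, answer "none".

17:00

Priya free within 09:00–19:00: 09:00–10:30, 12:45–13:15, 15:15–19:00.
Diego free within 09:00–19:00: 09:30–12:30, 13:30–14:00, 14:15–19:00.
Liang free within 09:00–19:00: 09:15–09:45, 11:00–12:30, 12:45–13:30, 14:15–16:00, 16:15–19:00.
Priya ∩ Diego: 09:30–10:30, 15:15–19:00.
Priya ∩ Diego ∩ Liang: 09:30–09:45, 15:15–16:00, 16:15–19:00.
Restricted to 11:45–17:15: 15:15–16:00, 16:15–17:15.
Windows ≥ 15 min: 15:15–16:00, 16:15–17:15.
Latest start in the last window 16:15–17:15 is 17:15 − 15 min = 17:00.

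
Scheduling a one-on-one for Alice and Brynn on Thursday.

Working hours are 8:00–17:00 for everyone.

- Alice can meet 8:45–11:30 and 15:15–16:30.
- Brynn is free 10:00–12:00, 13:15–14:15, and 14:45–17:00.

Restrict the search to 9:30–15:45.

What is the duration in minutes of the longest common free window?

Alice ∩ Brynn: 10:00–11:30, 15:15–16:30.
Restricted to 09:30–15:45: 10:00–11:30, 15:15–15:45.
Common window lengths: 90, 30 min; longest is 90.

90 minutes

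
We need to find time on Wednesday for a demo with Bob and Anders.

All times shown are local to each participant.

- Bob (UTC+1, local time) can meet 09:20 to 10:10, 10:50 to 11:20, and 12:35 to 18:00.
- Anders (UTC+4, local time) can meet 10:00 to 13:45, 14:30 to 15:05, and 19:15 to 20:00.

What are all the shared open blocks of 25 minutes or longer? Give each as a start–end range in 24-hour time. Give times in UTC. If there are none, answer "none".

08:20–09:10, 15:15–16:00

Bob → UTC: 08:20–09:10, 09:50–10:20, 11:35–17:00.
Anders → UTC: 06:00–09:45, 10:30–11:05, 15:15–16:00.
Bob ∩ Anders: 08:20–09:10, 15:15–16:00.
Windows ≥ 25 min: 08:20–09:10, 15:15–16:00.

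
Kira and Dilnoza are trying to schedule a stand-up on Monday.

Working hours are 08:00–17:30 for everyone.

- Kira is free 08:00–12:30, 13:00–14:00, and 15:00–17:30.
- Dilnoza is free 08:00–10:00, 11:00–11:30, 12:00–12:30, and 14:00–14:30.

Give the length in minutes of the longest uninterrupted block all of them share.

120 minutes

Kira ∩ Dilnoza: 08:00–10:00, 11:00–11:30, 12:00–12:30.
Common window lengths: 120, 30, 30 min; longest is 120.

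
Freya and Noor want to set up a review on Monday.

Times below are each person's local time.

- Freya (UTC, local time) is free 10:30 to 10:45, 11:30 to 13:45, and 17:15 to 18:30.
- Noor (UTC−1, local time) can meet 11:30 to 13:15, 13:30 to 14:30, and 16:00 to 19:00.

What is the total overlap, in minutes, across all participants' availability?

Freya → UTC: 10:30–10:45, 11:30–13:45, 17:15–18:30.
Noor → UTC: 12:30–14:15, 14:30–15:30, 17:00–20:00.
Freya ∩ Noor: 12:30–13:45, 17:15–18:30.
Total common minutes: 75 + 75 = 150.

150 minutes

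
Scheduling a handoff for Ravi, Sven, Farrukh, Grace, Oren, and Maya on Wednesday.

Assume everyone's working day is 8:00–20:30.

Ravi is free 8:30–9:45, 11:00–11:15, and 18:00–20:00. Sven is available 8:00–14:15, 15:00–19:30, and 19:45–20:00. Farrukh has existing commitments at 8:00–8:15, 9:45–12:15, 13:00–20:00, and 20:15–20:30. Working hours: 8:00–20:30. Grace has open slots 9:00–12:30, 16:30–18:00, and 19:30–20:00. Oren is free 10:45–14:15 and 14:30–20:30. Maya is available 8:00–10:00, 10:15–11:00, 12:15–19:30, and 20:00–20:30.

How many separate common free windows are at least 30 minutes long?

Farrukh free within 08:00–20:30: 08:15–09:45, 12:15–13:00, 20:00–20:15.
Ravi ∩ Sven: 08:30–09:45, 11:00–11:15, 18:00–19:30, 19:45–20:00.
Ravi ∩ Sven ∩ Farrukh: 08:30–09:45.
Ravi ∩ Sven ∩ Farrukh ∩ Grace: 09:00–09:45.
Ravi ∩ Sven ∩ Farrukh ∩ Grace ∩ Oren: (none).
Ravi ∩ Sven ∩ Farrukh ∩ Grace ∩ Oren ∩ Maya: (none).
Windows ≥ 30 min: (none).
That's 0 windows.

0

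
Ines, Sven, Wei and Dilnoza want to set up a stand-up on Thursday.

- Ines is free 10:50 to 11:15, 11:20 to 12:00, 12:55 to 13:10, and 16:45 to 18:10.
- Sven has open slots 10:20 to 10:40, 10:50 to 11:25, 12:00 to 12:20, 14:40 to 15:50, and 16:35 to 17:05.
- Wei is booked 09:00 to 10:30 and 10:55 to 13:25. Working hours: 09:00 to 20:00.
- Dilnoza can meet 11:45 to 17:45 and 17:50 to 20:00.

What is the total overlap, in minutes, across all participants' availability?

20 minutes

Wei free within 09:00–20:00: 10:30–10:55, 13:25–20:00.
Ines ∩ Sven: 10:50–11:15, 11:20–11:25, 16:45–17:05.
Ines ∩ Sven ∩ Wei: 10:50–10:55, 16:45–17:05.
Ines ∩ Sven ∩ Wei ∩ Dilnoza: 16:45–17:05.
Total common minutes: 20.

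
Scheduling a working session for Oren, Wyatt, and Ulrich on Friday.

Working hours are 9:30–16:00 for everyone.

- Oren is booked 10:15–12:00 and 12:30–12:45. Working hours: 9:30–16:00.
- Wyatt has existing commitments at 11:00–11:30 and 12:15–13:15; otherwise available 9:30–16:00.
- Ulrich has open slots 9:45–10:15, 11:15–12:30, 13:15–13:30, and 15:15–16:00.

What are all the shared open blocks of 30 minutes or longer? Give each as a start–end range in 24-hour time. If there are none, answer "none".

09:45–10:15, 15:15–16:00

Oren free within 09:30–16:00: 09:30–10:15, 12:00–12:30, 12:45–16:00.
Wyatt free within 09:30–16:00: 09:30–11:00, 11:30–12:15, 13:15–16:00.
Oren ∩ Wyatt: 09:30–10:15, 12:00–12:15, 13:15–16:00.
Oren ∩ Wyatt ∩ Ulrich: 09:45–10:15, 12:00–12:15, 13:15–13:30, 15:15–16:00.
Windows ≥ 30 min: 09:45–10:15, 15:15–16:00.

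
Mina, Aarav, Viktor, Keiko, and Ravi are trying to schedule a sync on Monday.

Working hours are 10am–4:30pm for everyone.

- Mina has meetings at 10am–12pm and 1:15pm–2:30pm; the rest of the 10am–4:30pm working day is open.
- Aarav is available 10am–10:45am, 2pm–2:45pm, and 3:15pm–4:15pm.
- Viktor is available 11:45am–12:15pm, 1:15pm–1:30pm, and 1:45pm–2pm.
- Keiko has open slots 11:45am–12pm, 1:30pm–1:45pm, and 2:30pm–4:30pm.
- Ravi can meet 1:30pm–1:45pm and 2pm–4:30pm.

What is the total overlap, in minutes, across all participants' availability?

Mina free within 10:00–16:30: 12:00–13:15, 14:30–16:30.
Mina ∩ Aarav: 14:30–14:45, 15:15–16:15.
Mina ∩ Aarav ∩ Viktor: (none).
Mina ∩ Aarav ∩ Viktor ∩ Keiko: (none).
Mina ∩ Aarav ∩ Viktor ∩ Keiko ∩ Ravi: (none).
Total common minutes: 0.

0 minutes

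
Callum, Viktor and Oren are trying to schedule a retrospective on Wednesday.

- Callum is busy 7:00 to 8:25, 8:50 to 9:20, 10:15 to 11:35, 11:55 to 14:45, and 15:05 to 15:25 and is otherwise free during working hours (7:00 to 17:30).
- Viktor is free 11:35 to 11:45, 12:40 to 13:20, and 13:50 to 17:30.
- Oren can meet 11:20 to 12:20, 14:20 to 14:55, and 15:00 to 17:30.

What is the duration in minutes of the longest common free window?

125 minutes

Callum free within 07:00–17:30: 08:25–08:50, 09:20–10:15, 11:35–11:55, 14:45–15:05, 15:25–17:30.
Callum ∩ Viktor: 11:35–11:45, 14:45–15:05, 15:25–17:30.
Callum ∩ Viktor ∩ Oren: 11:35–11:45, 14:45–14:55, 15:00–15:05, 15:25–17:30.
Common window lengths: 10, 10, 5, 125 min; longest is 125.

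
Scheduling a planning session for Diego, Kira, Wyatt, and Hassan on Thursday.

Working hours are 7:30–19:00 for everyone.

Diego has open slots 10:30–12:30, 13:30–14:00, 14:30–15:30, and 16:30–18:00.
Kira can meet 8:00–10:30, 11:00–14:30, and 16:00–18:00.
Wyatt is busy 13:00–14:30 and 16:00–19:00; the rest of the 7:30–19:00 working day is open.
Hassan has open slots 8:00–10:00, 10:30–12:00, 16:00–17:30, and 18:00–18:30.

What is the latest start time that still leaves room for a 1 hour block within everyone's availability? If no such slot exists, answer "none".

Wyatt free within 07:30–19:00: 07:30–13:00, 14:30–16:00.
Diego ∩ Kira: 11:00–12:30, 13:30–14:00, 16:30–18:00.
Diego ∩ Kira ∩ Wyatt: 11:00–12:30.
Diego ∩ Kira ∩ Wyatt ∩ Hassan: 11:00–12:00.
Windows ≥ 60 min: 11:00–12:00.
Latest start in the last window 11:00–12:00 is 12:00 − 60 min = 11:00.

11:00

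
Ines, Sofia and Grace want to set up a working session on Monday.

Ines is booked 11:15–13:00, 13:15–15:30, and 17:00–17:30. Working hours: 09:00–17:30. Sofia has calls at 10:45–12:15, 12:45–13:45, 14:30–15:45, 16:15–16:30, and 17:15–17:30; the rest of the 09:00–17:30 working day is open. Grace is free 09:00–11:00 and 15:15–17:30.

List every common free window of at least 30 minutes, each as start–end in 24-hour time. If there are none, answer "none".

Ines free within 09:00–17:30: 09:00–11:15, 13:00–13:15, 15:30–17:00.
Sofia free within 09:00–17:30: 09:00–10:45, 12:15–12:45, 13:45–14:30, 15:45–16:15, 16:30–17:15.
Ines ∩ Sofia: 09:00–10:45, 15:45–16:15, 16:30–17:00.
Ines ∩ Sofia ∩ Grace: 09:00–10:45, 15:45–16:15, 16:30–17:00.
Windows ≥ 30 min: 09:00–10:45, 15:45–16:15, 16:30–17:00.

09:00–10:45, 15:45–16:15, 16:30–17:00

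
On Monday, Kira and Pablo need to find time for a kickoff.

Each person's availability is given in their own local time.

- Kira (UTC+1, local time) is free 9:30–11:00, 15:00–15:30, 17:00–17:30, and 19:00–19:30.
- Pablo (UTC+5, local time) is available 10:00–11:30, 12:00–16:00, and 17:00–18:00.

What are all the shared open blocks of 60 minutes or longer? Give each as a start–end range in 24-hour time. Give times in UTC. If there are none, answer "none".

08:30–10:00

Kira → UTC: 08:30–10:00, 14:00–14:30, 16:00–16:30, 18:00–18:30.
Pablo → UTC: 05:00–06:30, 07:00–11:00, 12:00–13:00.
Kira ∩ Pablo: 08:30–10:00.
Windows ≥ 60 min: 08:30–10:00.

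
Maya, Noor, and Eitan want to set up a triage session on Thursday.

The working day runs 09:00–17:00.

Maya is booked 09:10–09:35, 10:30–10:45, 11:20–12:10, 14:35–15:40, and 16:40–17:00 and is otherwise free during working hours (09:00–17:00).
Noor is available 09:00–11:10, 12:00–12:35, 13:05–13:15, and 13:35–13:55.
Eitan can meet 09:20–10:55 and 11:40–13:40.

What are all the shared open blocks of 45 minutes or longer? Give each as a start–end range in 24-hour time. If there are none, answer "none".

Maya free within 09:00–17:00: 09:00–09:10, 09:35–10:30, 10:45–11:20, 12:10–14:35, 15:40–16:40.
Maya ∩ Noor: 09:00–09:10, 09:35–10:30, 10:45–11:10, 12:10–12:35, 13:05–13:15, 13:35–13:55.
Maya ∩ Noor ∩ Eitan: 09:35–10:30, 10:45–10:55, 12:10–12:35, 13:05–13:15, 13:35–13:40.
Windows ≥ 45 min: 09:35–10:30.

09:35–10:30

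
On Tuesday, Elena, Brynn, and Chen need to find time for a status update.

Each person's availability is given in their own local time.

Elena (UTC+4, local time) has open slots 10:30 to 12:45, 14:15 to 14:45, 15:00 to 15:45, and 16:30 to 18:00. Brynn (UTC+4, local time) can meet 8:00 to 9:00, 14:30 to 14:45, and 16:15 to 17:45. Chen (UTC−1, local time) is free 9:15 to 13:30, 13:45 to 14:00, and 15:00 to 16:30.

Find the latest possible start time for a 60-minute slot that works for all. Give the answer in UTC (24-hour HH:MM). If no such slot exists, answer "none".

Elena → UTC: 06:30–08:45, 10:15–10:45, 11:00–11:45, 12:30–14:00.
Brynn → UTC: 04:00–05:00, 10:30–10:45, 12:15–13:45.
Chen → UTC: 10:15–14:30, 14:45–15:00, 16:00–17:30.
Elena ∩ Brynn: 10:30–10:45, 12:30–13:45.
Elena ∩ Brynn ∩ Chen: 10:30–10:45, 12:30–13:45.
Windows ≥ 60 min: 12:30–13:45.
Latest start in the last window 12:30–13:45 is 13:45 − 60 min = 12:45.

12:45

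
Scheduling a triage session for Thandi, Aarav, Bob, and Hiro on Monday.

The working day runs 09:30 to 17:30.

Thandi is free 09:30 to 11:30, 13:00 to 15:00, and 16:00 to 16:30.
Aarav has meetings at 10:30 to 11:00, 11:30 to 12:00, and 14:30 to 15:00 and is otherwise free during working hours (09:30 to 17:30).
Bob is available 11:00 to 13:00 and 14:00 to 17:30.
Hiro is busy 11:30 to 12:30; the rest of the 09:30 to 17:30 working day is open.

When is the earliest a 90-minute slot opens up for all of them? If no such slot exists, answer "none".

Aarav free within 09:30–17:30: 09:30–10:30, 11:00–11:30, 12:00–14:30, 15:00–17:30.
Hiro free within 09:30–17:30: 09:30–11:30, 12:30–17:30.
Thandi ∩ Aarav: 09:30–10:30, 11:00–11:30, 13:00–14:30, 16:00–16:30.
Thandi ∩ Aarav ∩ Bob: 11:00–11:30, 14:00–14:30, 16:00–16:30.
Thandi ∩ Aarav ∩ Bob ∩ Hiro: 11:00–11:30, 14:00–14:30, 16:00–16:30.
Windows ≥ 90 min: (none).

none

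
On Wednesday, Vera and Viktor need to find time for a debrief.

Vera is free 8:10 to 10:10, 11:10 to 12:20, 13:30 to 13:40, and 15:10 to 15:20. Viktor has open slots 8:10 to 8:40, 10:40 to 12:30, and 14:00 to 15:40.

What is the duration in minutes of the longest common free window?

70 minutes

Vera ∩ Viktor: 08:10–08:40, 11:10–12:20, 15:10–15:20.
Common window lengths: 30, 70, 10 min; longest is 70.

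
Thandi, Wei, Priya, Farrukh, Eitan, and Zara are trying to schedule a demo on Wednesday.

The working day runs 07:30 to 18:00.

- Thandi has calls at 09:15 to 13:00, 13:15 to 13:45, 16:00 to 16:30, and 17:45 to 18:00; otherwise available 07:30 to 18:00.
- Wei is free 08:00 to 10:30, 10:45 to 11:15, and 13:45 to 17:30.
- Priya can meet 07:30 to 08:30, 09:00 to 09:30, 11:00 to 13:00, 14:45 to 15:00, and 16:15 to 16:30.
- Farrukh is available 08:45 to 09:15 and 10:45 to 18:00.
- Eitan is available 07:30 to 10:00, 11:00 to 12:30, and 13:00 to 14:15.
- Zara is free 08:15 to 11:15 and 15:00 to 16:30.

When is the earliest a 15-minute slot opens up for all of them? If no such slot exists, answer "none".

Thandi free within 07:30–18:00: 07:30–09:15, 13:00–13:15, 13:45–16:00, 16:30–17:45.
Thandi ∩ Wei: 08:00–09:15, 13:45–16:00, 16:30–17:30.
Thandi ∩ Wei ∩ Priya: 08:00–08:30, 09:00–09:15, 14:45–15:00.
Thandi ∩ Wei ∩ Priya ∩ Farrukh: 09:00–09:15, 14:45–15:00.
Thandi ∩ Wei ∩ Priya ∩ Farrukh ∩ Eitan: 09:00–09:15.
Thandi ∩ Wei ∩ Priya ∩ Farrukh ∩ Eitan ∩ Zara: 09:00–09:15.
Windows ≥ 15 min: 09:00–09:15.
Earliest such window starts at 09:00.

09:00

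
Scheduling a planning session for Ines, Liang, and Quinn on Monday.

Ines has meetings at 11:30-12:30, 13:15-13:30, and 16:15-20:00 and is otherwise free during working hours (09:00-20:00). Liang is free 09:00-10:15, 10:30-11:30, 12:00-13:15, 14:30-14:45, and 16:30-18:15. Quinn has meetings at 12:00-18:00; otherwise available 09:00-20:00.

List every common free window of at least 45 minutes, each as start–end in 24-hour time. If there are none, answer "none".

Ines free within 09:00–20:00: 09:00–11:30, 12:30–13:15, 13:30–16:15.
Quinn free within 09:00–20:00: 09:00–12:00, 18:00–20:00.
Ines ∩ Liang: 09:00–10:15, 10:30–11:30, 12:30–13:15, 14:30–14:45.
Ines ∩ Liang ∩ Quinn: 09:00–10:15, 10:30–11:30.
Windows ≥ 45 min: 09:00–10:15, 10:30–11:30.

09:00–10:15, 10:30–11:30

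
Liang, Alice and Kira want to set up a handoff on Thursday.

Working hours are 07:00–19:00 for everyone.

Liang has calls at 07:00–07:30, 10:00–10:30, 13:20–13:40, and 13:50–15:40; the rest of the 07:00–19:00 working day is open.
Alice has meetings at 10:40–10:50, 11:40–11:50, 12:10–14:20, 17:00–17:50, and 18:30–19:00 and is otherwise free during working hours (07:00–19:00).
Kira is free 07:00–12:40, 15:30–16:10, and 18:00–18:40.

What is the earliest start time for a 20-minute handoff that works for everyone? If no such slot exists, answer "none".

Liang free within 07:00–19:00: 07:30–10:00, 10:30–13:20, 13:40–13:50, 15:40–19:00.
Alice free within 07:00–19:00: 07:00–10:40, 10:50–11:40, 11:50–12:10, 14:20–17:00, 17:50–18:30.
Liang ∩ Alice: 07:30–10:00, 10:30–10:40, 10:50–11:40, 11:50–12:10, 15:40–17:00, 17:50–18:30.
Liang ∩ Alice ∩ Kira: 07:30–10:00, 10:30–10:40, 10:50–11:40, 11:50–12:10, 15:40–16:10, 18:00–18:30.
Windows ≥ 20 min: 07:30–10:00, 10:50–11:40, 11:50–12:10, 15:40–16:10, 18:00–18:30.
Earliest such window starts at 07:30.

07:30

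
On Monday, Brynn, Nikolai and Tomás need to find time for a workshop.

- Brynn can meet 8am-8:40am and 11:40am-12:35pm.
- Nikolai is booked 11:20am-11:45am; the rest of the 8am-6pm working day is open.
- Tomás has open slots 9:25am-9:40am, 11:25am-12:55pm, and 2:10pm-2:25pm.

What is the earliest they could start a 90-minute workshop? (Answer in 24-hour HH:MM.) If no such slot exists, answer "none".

Nikolai free within 08:00–18:00: 08:00–11:20, 11:45–18:00.
Brynn ∩ Nikolai: 08:00–08:40, 11:45–12:35.
Brynn ∩ Nikolai ∩ Tomás: 11:45–12:35.
Windows ≥ 90 min: (none).

none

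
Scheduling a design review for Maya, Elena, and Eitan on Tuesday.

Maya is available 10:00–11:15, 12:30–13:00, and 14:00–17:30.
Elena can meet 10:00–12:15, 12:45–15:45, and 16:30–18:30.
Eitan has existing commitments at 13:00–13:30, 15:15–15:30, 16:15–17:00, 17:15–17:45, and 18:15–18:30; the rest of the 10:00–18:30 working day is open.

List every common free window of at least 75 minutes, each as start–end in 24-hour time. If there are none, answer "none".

Eitan free within 10:00–18:30: 10:00–13:00, 13:30–15:15, 15:30–16:15, 17:00–17:15, 17:45–18:15.
Maya ∩ Elena: 10:00–11:15, 12:45–13:00, 14:00–15:45, 16:30–17:30.
Maya ∩ Elena ∩ Eitan: 10:00–11:15, 12:45–13:00, 14:00–15:15, 15:30–15:45, 17:00–17:15.
Windows ≥ 75 min: 10:00–11:15, 14:00–15:15.

10:00–11:15, 14:00–15:15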